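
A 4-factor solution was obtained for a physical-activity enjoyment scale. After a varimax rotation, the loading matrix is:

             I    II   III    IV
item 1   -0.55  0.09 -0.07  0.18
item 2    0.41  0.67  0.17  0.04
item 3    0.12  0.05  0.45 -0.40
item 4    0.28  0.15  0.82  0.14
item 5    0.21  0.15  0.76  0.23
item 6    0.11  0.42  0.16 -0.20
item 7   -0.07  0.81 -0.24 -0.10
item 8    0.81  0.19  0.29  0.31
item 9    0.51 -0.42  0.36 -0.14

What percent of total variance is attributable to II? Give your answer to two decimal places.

17.22%

SS loadings for II = 0.09² + 0.67² + 0.05² + 0.15² + 0.15² + 0.42² + 0.81² + 0.19² + (-0.42)² = 1.5495
With 9 standardized items, total variance = 9. Proportion = 1.5495/9 = 0.1722 → 17.22%.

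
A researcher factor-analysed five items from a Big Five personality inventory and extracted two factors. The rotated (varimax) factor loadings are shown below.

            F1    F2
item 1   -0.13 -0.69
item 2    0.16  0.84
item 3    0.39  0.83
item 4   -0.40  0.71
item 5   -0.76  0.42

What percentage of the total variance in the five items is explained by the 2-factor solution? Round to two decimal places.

SS loadings by factor: 0.9322, 2.5511; total = 3.4833.
Total variance with 5 standardized items is 5, so the solution explains 3.4833/5 = 0.6967 = 69.67%.

69.67%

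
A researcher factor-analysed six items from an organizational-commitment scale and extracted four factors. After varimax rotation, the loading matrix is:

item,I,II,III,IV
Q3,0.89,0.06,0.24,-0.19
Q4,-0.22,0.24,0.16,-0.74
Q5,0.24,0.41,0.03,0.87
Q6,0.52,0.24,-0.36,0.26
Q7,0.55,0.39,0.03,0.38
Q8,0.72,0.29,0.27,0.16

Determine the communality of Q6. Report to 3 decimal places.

0.525

h² = 0.52² + 0.24² + (-0.36)² + 0.26² = 0.2704 + 0.0576 + 0.1296 + 0.0676 = 0.5252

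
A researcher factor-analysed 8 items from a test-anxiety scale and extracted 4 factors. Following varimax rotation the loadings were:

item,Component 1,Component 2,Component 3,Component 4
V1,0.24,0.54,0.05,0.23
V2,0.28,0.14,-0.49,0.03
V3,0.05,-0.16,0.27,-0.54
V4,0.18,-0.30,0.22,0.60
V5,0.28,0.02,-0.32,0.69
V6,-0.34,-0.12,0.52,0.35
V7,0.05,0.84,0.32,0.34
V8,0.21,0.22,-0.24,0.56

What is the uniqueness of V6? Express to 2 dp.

0.48

h² = (-0.34)² + (-0.12)² + 0.52² + 0.35² = 0.1156 + 0.0144 + 0.2704 + 0.1225 = 0.5229
Uniqueness u² = 1 − h² = 1 − 0.5229 = 0.4771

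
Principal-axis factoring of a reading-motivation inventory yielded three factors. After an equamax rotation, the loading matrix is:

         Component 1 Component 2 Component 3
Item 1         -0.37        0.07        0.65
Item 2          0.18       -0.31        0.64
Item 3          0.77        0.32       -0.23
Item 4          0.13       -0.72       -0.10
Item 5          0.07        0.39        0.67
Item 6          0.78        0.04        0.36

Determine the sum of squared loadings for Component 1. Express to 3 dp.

SS loadings for Component 1 = (-0.37)² + 0.18² + 0.77² + 0.13² + 0.07² + 0.78² = 0.1369 + 0.0324 + 0.5929 + 0.0169 + 0.0049 + 0.6084 = 1.3924

1.392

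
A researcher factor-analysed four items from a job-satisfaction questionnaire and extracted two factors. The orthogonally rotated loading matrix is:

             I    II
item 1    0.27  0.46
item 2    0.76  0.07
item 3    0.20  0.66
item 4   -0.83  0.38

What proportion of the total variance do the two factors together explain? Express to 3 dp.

SS loadings by factor: 1.3794, 0.7965; total = 2.1759.
Total variance with 4 standardized items is 4, so the solution explains 2.1759/4 = 0.5440.

0.544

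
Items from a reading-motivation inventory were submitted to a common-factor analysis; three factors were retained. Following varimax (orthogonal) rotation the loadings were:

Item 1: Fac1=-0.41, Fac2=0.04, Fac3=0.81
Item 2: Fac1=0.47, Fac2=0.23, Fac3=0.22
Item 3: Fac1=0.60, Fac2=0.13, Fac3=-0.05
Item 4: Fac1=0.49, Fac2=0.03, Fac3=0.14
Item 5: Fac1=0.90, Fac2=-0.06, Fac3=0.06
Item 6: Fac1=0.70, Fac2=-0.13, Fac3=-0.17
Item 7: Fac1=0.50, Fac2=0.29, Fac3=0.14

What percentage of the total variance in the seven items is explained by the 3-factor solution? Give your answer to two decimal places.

Communalities: 0.8258, 0.3222, 0.3794, 0.2606, 0.8172, 0.5358, 0.3537; Σh² = 3.4947.
Total variance with 7 standardized items is 7, so the solution explains 3.4947/7 = 0.4992 = 49.92%.

49.92%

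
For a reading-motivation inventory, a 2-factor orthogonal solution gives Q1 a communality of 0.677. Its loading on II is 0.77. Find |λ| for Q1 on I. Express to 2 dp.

0.29

Under orthogonal rotation h² = Σλ², so λ_I² = h² − (0.5929) = 0.677 − 0.5929 = 0.0841.
|λ| = √0.0841 = 0.2900.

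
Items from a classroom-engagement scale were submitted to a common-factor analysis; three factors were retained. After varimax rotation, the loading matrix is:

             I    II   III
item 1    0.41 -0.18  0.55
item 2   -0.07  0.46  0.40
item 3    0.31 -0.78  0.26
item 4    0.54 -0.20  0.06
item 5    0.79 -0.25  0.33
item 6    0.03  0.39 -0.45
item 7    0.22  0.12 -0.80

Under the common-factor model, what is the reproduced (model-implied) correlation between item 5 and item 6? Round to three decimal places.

-0.222

r̂ = Σ λ_i·λ_j across factors = (0.79)(0.03) + (-0.25)(0.39) + (0.33)(-0.45)
  = +0.0237 -0.0975 -0.1485 = -0.2223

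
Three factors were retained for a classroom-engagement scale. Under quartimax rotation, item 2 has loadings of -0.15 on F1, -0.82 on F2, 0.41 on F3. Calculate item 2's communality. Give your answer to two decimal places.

h² = (-0.15)² + (-0.82)² + 0.41² = 0.0225 + 0.6724 + 0.1681 = 0.8630

0.86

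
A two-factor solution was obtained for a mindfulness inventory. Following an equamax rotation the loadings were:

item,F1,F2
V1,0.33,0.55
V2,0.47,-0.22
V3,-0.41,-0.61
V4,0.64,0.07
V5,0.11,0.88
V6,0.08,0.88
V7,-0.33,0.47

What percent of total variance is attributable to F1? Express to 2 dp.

14.78%

SS loadings for F1 = 0.33² + 0.47² + (-0.41)² + 0.64² + 0.11² + 0.08² + (-0.33)² = 1.0349
With 7 standardized items, total variance = 7. Proportion = 1.0349/7 = 0.1478 → 14.78%.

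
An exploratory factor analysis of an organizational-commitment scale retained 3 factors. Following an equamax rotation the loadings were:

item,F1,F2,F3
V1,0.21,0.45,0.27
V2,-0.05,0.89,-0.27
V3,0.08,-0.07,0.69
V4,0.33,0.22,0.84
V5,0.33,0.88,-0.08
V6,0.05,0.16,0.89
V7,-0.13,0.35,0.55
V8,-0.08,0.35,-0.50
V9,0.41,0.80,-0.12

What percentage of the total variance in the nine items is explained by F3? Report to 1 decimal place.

SS loadings for F3 = 0.27² + (-0.27)² + 0.69² + 0.84² + (-0.08)² + 0.89² + 0.55² + (-0.50)² + (-0.12)² = 2.6929
With 9 standardized items, total variance = 9. Proportion = 2.6929/9 = 0.2992 → 29.92%.

29.9%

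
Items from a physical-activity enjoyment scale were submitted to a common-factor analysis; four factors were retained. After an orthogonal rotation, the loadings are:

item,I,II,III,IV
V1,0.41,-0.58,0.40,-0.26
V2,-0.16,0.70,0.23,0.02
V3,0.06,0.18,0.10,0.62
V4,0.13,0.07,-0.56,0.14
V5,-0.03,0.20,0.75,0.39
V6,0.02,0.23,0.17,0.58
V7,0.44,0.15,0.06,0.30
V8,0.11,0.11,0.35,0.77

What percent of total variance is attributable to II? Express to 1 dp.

12.4%

SS loadings for II = (-0.58)² + 0.70² + 0.18² + 0.07² + 0.20² + 0.23² + 0.15² + 0.11² = 0.9912
With 8 standardized items, total variance = 8. Proportion = 0.9912/8 = 0.1239 → 12.39%.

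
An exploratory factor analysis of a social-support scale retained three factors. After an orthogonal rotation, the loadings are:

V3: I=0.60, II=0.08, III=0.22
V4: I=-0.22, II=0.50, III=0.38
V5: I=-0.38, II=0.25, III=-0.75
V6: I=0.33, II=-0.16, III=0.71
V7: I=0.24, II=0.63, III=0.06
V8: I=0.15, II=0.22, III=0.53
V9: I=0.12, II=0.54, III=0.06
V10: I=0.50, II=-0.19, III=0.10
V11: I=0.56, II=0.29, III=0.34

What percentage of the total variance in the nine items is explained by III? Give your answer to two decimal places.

SS loadings for III = 0.22² + 0.38² + (-0.75)² + 0.71² + 0.06² + 0.53² + 0.06² + 0.10² + 0.34² = 1.6731
With 9 standardized items, total variance = 9. Proportion = 1.6731/9 = 0.1859 → 18.59%.

18.59%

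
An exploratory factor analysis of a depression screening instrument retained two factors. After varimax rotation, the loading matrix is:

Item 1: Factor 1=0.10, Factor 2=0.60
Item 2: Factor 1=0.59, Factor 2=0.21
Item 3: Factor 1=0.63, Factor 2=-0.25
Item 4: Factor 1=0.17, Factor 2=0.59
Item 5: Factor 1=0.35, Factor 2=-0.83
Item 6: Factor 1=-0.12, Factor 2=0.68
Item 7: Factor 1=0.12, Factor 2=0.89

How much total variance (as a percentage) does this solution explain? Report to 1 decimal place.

52.8%

SS loadings by factor: 0.9352, 2.7581; total = 3.6933.
Total variance with 7 standardized items is 7, so the solution explains 3.6933/7 = 0.5276 = 52.76%.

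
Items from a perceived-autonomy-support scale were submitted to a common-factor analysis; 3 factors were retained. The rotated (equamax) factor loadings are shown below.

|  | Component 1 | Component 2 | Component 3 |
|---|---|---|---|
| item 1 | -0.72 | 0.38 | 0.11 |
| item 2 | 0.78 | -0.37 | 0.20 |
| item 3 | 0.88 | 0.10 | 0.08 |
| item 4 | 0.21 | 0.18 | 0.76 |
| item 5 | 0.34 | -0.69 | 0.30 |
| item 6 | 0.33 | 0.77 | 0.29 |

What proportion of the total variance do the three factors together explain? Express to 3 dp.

Communalities: 0.6749, 0.7853, 0.7908, 0.6541, 0.6817, 0.7859; Σh² = 4.3727.
Total variance with 6 standardized items is 6, so the solution explains 4.3727/6 = 0.7288.

0.729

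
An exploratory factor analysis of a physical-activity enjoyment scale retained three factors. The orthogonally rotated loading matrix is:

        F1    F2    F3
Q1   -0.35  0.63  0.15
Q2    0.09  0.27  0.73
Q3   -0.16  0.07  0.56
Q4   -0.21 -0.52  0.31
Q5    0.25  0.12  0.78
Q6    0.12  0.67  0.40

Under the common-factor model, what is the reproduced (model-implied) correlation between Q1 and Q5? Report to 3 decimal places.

r̂ = Σ λ_i·λ_j across factors = (-0.35)(0.25) + (0.63)(0.12) + (0.15)(0.78)
  = -0.0875 +0.0756 +0.1170 = 0.1051

0.105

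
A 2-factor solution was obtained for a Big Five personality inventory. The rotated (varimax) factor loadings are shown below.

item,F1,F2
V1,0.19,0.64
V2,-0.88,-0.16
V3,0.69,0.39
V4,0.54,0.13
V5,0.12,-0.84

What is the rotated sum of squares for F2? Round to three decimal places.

1.310

SS loadings for F2 = 0.64² + (-0.16)² + 0.39² + 0.13² + (-0.84)² = 0.4096 + 0.0256 + 0.1521 + 0.0169 + 0.7056 = 1.3098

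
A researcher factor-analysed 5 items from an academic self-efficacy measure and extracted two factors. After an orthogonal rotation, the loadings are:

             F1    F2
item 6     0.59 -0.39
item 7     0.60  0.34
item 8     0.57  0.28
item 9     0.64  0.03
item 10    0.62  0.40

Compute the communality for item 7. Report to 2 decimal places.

0.48

h² = 0.60² + 0.34² = 0.3600 + 0.1156 = 0.4756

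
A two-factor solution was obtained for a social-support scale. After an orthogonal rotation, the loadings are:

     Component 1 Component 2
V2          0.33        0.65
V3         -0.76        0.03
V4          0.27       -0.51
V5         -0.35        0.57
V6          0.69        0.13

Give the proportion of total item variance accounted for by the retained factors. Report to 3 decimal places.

0.477

SS loadings by factor: 1.3580, 1.0253; total = 2.3833.
Total variance with 5 standardized items is 5, so the solution explains 2.3833/5 = 0.4767.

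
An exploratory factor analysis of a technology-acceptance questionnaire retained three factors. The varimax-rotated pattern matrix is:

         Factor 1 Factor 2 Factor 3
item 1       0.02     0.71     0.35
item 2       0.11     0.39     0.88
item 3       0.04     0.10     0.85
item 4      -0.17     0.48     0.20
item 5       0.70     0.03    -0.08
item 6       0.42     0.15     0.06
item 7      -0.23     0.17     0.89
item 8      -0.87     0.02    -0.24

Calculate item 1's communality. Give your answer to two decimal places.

0.63

h² = 0.02² + 0.71² + 0.35² = 0.0004 + 0.5041 + 0.1225 = 0.6270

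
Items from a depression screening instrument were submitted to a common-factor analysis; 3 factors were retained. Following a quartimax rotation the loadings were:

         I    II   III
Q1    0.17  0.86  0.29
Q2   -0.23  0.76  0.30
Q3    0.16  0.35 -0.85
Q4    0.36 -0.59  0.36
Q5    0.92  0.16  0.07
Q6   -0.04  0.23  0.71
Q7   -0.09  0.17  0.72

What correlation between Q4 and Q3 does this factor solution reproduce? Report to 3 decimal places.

r̂ = Σ λ_i·λ_j across factors = (0.36)(0.16) + (-0.59)(0.35) + (0.36)(-0.85)
  = +0.0576 -0.2065 -0.3060 = -0.4549

-0.455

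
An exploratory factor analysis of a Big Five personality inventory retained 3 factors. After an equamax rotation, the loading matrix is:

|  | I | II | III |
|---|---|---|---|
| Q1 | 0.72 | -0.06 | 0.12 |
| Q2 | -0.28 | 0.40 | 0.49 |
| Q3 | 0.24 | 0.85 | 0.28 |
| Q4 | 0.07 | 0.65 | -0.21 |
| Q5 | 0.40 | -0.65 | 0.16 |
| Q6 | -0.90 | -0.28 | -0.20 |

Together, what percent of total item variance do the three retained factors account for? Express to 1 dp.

64.7%

Communalities: 0.5364, 0.4785, 0.8585, 0.4715, 0.6081, 0.9284; Σh² = 3.8814.
Total variance with 6 standardized items is 6, so the solution explains 3.8814/6 = 0.6469 = 64.69%.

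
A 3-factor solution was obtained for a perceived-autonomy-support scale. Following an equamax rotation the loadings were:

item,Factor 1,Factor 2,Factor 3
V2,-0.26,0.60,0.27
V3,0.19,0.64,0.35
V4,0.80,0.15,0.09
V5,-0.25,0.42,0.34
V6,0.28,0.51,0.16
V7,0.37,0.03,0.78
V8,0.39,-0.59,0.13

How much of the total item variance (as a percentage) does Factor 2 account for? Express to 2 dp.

SS loadings for Factor 2 = 0.60² + 0.64² + 0.15² + 0.42² + 0.51² + 0.03² + (-0.59)² = 1.5776
With 7 standardized items, total variance = 7. Proportion = 1.5776/7 = 0.2254 → 22.54%.

22.54%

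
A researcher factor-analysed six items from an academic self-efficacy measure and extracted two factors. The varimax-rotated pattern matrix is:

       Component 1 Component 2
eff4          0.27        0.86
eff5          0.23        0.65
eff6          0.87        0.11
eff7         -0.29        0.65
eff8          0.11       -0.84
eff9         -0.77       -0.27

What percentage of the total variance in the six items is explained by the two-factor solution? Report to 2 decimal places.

65.78%

SS loadings by factor: 1.5718, 2.3752; total = 3.9470.
Total variance with 6 standardized items is 6, so the solution explains 3.9470/6 = 0.6578 = 65.78%.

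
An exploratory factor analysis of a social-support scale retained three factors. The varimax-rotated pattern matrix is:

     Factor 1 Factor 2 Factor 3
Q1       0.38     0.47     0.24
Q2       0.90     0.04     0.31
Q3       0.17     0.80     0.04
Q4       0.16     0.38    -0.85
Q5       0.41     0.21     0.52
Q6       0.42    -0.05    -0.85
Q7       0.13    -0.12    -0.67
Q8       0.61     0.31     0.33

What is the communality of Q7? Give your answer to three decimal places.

0.480

h² = 0.13² + (-0.12)² + (-0.67)² = 0.0169 + 0.0144 + 0.4489 = 0.4802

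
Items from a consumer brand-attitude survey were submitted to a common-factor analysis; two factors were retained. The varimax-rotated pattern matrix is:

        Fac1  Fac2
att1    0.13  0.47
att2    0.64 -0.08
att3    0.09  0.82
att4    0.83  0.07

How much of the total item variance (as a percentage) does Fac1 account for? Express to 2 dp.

28.09%

SS loadings for Fac1 = 0.13² + 0.64² + 0.09² + 0.83² = 1.1235
With 4 standardized items, total variance = 4. Proportion = 1.1235/4 = 0.2809 → 28.09%.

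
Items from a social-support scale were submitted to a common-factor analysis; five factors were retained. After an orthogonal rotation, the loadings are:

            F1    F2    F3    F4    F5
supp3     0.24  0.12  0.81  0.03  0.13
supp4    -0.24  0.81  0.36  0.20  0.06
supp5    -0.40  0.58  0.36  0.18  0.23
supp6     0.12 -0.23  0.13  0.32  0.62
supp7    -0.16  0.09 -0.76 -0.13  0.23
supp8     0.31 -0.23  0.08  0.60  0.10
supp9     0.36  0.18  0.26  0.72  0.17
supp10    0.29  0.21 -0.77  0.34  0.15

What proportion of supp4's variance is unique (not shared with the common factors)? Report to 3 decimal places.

h² = (-0.24)² + 0.81² + 0.36² + 0.20² + 0.06² = 0.0576 + 0.6561 + 0.1296 + 0.0400 + 0.0036 = 0.8869
Uniqueness u² = 1 − h² = 1 − 0.8869 = 0.1131

0.113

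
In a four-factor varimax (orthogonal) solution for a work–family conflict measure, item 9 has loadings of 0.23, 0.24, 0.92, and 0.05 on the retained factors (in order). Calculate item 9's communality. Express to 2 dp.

h² = 0.23² + 0.24² + 0.92² + 0.05² = 0.0529 + 0.0576 + 0.8464 + 0.0025 = 0.9594

0.96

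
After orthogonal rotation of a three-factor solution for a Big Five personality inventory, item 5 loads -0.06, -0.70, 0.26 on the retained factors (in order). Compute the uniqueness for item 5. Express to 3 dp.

0.439

h² = (-0.06)² + (-0.70)² + 0.26² = 0.0036 + 0.4900 + 0.0676 = 0.5612
Uniqueness u² = 1 − h² = 1 − 0.5612 = 0.4388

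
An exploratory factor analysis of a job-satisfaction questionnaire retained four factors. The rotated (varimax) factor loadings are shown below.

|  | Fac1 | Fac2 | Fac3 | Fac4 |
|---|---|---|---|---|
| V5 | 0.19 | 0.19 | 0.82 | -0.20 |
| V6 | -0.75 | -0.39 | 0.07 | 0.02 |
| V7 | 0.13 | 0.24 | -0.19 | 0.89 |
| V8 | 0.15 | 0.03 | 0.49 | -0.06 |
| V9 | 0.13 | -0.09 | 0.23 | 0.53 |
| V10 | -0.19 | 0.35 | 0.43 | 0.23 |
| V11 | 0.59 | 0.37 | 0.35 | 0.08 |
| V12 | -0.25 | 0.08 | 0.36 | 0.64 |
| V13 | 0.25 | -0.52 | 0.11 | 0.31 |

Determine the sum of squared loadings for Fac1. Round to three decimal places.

SS loadings for Fac1 = 0.19² + (-0.75)² + 0.13² + 0.15² + 0.13² + (-0.19)² + 0.59² + (-0.25)² + 0.25² = 0.0361 + 0.5625 + 0.0169 + 0.0225 + 0.0169 + 0.0361 + 0.3481 + 0.0625 + 0.0625 = 1.1641

1.164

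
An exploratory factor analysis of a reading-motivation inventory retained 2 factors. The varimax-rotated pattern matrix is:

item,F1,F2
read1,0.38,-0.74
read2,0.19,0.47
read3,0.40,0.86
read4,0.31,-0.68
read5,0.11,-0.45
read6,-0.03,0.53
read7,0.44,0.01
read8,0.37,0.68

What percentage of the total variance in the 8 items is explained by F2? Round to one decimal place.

SS loadings for F2 = (-0.74)² + 0.47² + 0.86² + (-0.68)² + (-0.45)² + 0.53² + 0.01² + 0.68² = 2.9164
With 8 standardized items, total variance = 8. Proportion = 2.9164/8 = 0.3646 → 36.46%.

36.5%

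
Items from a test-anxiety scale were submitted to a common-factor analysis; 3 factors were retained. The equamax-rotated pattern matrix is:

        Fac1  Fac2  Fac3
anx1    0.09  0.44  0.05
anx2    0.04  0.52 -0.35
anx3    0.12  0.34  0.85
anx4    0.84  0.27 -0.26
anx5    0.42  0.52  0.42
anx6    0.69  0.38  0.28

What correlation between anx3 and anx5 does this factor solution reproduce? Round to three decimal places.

r̂ = Σ λ_i·λ_j across factors = (0.12)(0.42) + (0.34)(0.52) + (0.85)(0.42)
  = +0.0504 +0.1768 +0.3570 = 0.5842

0.584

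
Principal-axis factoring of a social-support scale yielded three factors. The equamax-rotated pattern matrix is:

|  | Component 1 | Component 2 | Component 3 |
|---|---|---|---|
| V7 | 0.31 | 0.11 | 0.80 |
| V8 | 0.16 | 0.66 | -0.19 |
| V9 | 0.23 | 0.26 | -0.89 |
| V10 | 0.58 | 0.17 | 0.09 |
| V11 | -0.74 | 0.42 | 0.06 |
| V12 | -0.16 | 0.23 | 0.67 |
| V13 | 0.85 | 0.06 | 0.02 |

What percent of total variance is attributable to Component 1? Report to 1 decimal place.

25.8%

SS loadings for Component 1 = 0.31² + 0.16² + 0.23² + 0.58² + (-0.74)² + (-0.16)² + 0.85² = 1.8067
With 7 standardized items, total variance = 7. Proportion = 1.8067/7 = 0.2581 → 25.81%.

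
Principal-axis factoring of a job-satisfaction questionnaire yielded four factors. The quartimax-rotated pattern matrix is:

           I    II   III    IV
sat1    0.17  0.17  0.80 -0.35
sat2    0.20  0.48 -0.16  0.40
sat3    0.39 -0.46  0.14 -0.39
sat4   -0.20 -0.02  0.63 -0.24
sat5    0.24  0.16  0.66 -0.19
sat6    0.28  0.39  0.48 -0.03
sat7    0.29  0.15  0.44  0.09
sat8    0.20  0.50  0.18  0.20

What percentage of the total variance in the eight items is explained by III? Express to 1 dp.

24.7%

SS loadings for III = 0.80² + (-0.16)² + 0.14² + 0.63² + 0.66² + 0.48² + 0.44² + 0.18² = 1.9741
With 8 standardized items, total variance = 8. Proportion = 1.9741/8 = 0.2468 → 24.68%.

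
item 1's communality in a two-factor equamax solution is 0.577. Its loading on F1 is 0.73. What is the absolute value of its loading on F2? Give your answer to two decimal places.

Under orthogonal rotation h² = Σλ², so λ_F2² = h² − (0.5329) = 0.577 − 0.5329 = 0.0441.
|λ| = √0.0441 = 0.2100.

0.21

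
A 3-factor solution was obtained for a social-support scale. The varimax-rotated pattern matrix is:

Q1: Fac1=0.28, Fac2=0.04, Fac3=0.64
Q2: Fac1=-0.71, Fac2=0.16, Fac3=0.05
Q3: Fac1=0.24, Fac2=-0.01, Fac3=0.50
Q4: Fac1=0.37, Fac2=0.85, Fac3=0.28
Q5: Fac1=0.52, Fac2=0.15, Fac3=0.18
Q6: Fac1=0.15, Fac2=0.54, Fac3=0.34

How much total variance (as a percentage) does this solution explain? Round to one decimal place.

SS loadings by factor: 1.0699, 1.0639, 0.8885; total = 3.0223.
Total variance with 6 standardized items is 6, so the solution explains 3.0223/6 = 0.5037 = 50.37%.

50.4%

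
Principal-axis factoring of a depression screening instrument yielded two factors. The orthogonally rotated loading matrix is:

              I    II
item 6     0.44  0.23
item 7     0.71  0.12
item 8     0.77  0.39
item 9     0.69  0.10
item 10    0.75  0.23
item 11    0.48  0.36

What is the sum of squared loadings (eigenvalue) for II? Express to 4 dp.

SS loadings for II = 0.23² + 0.12² + 0.39² + 0.10² + 0.23² + 0.36² = 0.0529 + 0.0144 + 0.1521 + 0.0100 + 0.0529 + 0.1296 = 0.4119

0.4119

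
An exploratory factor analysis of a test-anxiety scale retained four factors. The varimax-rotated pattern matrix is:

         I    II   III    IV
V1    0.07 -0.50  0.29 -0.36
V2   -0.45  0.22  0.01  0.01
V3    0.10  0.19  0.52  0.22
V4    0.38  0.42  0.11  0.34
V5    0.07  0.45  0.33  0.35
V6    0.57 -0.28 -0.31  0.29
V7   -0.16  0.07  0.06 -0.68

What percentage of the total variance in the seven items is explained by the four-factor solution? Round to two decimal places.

43.60%

Communalities: 0.4686, 0.2511, 0.3649, 0.4485, 0.4388, 0.5835, 0.4965; Σh² = 3.0519.
Total variance with 7 standardized items is 7, so the solution explains 3.0519/7 = 0.4360 = 43.60%.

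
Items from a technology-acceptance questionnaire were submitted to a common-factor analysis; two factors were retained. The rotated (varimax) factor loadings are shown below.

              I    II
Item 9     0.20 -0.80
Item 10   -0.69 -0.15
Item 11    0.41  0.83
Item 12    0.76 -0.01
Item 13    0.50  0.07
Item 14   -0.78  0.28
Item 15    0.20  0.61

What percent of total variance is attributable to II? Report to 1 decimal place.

SS loadings for II = (-0.80)² + (-0.15)² + 0.83² + (-0.01)² + 0.07² + 0.28² + 0.61² = 1.8069
With 7 standardized items, total variance = 7. Proportion = 1.8069/7 = 0.2581 → 25.81%.

25.8%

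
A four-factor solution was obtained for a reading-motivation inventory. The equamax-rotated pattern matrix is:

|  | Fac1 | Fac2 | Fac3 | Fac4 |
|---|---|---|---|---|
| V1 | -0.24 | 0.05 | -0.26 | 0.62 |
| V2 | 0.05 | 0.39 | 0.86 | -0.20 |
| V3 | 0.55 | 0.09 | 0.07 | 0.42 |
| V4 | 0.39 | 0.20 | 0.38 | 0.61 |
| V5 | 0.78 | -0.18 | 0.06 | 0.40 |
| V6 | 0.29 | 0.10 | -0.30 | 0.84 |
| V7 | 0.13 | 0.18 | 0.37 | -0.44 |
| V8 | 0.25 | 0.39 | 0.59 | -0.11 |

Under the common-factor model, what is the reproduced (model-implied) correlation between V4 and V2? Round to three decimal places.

0.302

r̂ = Σ λ_i·λ_j across factors = (0.39)(0.05) + (0.20)(0.39) + (0.38)(0.86) + (0.61)(-0.20)
  = +0.0195 +0.0780 +0.3268 -0.1220 = 0.3023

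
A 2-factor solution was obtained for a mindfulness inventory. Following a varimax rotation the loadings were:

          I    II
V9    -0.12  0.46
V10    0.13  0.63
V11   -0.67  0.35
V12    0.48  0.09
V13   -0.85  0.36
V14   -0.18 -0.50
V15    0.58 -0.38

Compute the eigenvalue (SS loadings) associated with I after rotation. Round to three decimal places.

SS loadings for I = (-0.12)² + 0.13² + (-0.67)² + 0.48² + (-0.85)² + (-0.18)² + 0.58² = 0.0144 + 0.0169 + 0.4489 + 0.2304 + 0.7225 + 0.0324 + 0.3364 = 1.8019

1.802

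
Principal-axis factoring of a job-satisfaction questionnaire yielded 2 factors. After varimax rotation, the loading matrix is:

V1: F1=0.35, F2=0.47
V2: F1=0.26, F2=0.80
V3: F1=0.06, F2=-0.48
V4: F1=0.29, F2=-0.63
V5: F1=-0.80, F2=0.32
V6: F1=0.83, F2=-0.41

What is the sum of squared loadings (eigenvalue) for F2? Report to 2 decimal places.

SS loadings for F2 = 0.47² + 0.80² + (-0.48)² + (-0.63)² + 0.32² + (-0.41)² = 0.2209 + 0.6400 + 0.2304 + 0.3969 + 0.1024 + 0.1681 = 1.7587

1.76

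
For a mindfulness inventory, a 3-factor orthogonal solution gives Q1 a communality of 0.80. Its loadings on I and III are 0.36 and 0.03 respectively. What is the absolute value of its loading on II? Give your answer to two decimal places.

0.82

Under orthogonal rotation h² = Σλ², so λ_II² = h² − (0.1305) = 0.80 − 0.1305 = 0.6695.
|λ| = √0.6695 = 0.8182.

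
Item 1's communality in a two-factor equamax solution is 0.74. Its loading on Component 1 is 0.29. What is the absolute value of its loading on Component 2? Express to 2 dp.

0.81

Under orthogonal rotation h² = Σλ², so λ_Component 2² = h² − (0.0841) = 0.74 − 0.0841 = 0.6559.
|λ| = √0.6559 = 0.8099.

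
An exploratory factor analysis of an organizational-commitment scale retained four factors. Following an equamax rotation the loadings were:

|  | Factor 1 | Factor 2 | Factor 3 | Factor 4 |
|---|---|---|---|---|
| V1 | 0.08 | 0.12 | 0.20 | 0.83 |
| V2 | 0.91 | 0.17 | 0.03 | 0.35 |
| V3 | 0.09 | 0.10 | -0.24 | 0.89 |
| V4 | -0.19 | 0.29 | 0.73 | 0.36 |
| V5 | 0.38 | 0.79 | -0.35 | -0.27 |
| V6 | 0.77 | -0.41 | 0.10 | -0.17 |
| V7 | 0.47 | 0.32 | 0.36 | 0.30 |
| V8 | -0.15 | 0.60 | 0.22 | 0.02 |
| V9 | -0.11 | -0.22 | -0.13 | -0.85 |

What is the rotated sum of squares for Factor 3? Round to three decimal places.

0.959

SS loadings for Factor 3 = 0.20² + 0.03² + (-0.24)² + 0.73² + (-0.35)² + 0.10² + 0.36² + 0.22² + (-0.13)² = 0.0400 + 0.0009 + 0.0576 + 0.5329 + 0.1225 + 0.0100 + 0.1296 + 0.0484 + 0.0169 = 0.9588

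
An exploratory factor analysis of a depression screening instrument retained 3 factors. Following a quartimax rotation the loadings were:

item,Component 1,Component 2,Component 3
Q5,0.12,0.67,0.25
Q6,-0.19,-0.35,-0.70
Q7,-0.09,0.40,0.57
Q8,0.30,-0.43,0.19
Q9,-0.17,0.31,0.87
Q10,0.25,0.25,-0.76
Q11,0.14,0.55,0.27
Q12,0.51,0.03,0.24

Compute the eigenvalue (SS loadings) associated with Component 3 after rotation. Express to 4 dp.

2.3785

SS loadings for Component 3 = 0.25² + (-0.70)² + 0.57² + 0.19² + 0.87² + (-0.76)² + 0.27² + 0.24² = 0.0625 + 0.4900 + 0.3249 + 0.0361 + 0.7569 + 0.5776 + 0.0729 + 0.0576 = 2.3785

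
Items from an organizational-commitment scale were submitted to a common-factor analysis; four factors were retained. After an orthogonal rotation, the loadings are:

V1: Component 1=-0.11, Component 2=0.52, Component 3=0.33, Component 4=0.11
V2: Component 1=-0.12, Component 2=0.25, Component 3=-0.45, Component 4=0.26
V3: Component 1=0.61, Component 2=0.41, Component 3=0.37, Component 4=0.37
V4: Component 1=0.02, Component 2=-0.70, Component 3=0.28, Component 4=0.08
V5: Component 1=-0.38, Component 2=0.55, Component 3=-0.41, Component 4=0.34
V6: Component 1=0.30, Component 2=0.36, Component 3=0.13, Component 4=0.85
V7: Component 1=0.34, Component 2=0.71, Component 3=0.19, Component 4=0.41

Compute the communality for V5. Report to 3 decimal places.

0.731

h² = (-0.38)² + 0.55² + (-0.41)² + 0.34² = 0.1444 + 0.3025 + 0.1681 + 0.1156 = 0.7306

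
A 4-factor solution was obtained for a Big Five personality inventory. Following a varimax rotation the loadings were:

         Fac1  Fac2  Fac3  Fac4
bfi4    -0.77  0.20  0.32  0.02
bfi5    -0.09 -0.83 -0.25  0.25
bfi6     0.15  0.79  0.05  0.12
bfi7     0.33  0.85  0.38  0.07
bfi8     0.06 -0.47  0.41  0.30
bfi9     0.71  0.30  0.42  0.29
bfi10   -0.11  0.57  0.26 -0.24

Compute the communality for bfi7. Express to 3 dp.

h² = 0.33² + 0.85² + 0.38² + 0.07² = 0.1089 + 0.7225 + 0.1444 + 0.0049 = 0.9807

0.981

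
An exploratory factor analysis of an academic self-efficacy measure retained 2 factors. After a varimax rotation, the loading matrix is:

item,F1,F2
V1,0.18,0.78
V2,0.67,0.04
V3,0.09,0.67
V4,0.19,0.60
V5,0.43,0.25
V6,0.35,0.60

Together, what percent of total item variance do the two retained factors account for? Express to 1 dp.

Communalities: 0.6408, 0.4505, 0.4570, 0.3961, 0.2474, 0.4825; Σh² = 2.6743.
Total variance with 6 standardized items is 6, so the solution explains 2.6743/6 = 0.4457 = 44.57%.

44.6%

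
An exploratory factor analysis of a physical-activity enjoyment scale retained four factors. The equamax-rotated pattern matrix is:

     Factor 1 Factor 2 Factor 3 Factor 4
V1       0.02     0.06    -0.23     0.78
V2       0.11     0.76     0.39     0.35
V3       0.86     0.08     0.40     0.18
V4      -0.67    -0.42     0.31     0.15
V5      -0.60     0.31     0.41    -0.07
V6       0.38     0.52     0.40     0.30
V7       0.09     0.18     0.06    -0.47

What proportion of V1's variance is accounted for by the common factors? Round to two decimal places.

0.67

h² = 0.02² + 0.06² + (-0.23)² + 0.78² = 0.0004 + 0.0036 + 0.0529 + 0.6084 = 0.6653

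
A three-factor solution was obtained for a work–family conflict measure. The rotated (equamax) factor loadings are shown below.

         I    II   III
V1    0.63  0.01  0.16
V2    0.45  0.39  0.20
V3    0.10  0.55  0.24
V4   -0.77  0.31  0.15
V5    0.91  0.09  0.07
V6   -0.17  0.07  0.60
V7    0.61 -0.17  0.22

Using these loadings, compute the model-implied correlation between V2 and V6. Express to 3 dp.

0.071

r̂ = Σ λ_i·λ_j across factors = (0.45)(-0.17) + (0.39)(0.07) + (0.20)(0.60)
  = -0.0765 +0.0273 +0.1200 = 0.0708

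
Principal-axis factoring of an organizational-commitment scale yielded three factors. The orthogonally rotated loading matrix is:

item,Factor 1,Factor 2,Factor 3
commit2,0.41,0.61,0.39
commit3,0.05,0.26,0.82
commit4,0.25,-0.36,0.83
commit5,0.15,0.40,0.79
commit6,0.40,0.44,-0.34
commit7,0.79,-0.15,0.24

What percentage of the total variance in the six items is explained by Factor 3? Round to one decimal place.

SS loadings for Factor 3 = 0.39² + 0.82² + 0.83² + 0.79² + (-0.34)² + 0.24² = 2.3107
With 6 standardized items, total variance = 6. Proportion = 2.3107/6 = 0.3851 → 38.51%.

38.5%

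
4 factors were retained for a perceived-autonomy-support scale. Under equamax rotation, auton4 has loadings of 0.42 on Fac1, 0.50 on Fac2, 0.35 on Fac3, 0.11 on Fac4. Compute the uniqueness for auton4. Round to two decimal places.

0.44

h² = 0.42² + 0.50² + 0.35² + 0.11² = 0.1764 + 0.2500 + 0.1225 + 0.0121 = 0.5610
Uniqueness u² = 1 − h² = 1 − 0.5610 = 0.4390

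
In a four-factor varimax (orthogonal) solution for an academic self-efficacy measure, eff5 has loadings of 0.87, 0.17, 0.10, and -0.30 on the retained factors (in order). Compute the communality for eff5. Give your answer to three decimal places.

0.886

h² = 0.87² + 0.17² + 0.10² + (-0.30)² = 0.7569 + 0.0289 + 0.0100 + 0.0900 = 0.8858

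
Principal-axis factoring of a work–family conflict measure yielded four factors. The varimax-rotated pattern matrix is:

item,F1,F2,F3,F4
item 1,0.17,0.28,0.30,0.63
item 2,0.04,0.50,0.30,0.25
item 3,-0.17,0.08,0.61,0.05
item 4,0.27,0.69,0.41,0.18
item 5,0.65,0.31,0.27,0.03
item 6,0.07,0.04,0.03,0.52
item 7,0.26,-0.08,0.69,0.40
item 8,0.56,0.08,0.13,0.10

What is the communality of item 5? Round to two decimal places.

0.59

h² = 0.65² + 0.31² + 0.27² + 0.03² = 0.4225 + 0.0961 + 0.0729 + 0.0009 = 0.5924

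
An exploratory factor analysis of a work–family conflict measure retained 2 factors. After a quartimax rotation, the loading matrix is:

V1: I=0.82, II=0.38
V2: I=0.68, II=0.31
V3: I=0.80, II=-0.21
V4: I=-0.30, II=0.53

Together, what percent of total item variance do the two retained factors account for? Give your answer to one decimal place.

60.8%

Communalities: 0.8168, 0.5585, 0.6841, 0.3709; Σh² = 2.4303.
Total variance with 4 standardized items is 4, so the solution explains 2.4303/4 = 0.6076 = 60.76%.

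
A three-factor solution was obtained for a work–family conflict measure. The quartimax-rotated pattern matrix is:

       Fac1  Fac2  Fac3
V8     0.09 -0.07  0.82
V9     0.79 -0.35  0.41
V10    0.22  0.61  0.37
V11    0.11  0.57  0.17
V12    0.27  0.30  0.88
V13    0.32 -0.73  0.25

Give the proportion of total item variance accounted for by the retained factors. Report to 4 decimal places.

SS loadings by factor: 0.8680, 1.4473, 1.8432; total = 4.1585.
Total variance with 6 standardized items is 6, so the solution explains 4.1585/6 = 0.6931.

0.6931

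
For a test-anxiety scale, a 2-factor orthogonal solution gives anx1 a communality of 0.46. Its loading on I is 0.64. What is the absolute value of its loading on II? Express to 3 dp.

Under orthogonal rotation h² = Σλ², so λ_II² = h² − (0.4096) = 0.46 − 0.4096 = 0.0504.
|λ| = √0.0504 = 0.2245.

0.224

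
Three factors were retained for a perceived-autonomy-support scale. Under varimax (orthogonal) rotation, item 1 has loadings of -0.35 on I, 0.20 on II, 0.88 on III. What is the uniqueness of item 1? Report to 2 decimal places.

0.06

h² = (-0.35)² + 0.20² + 0.88² = 0.1225 + 0.0400 + 0.7744 = 0.9369
Uniqueness u² = 1 − h² = 1 − 0.9369 = 0.0631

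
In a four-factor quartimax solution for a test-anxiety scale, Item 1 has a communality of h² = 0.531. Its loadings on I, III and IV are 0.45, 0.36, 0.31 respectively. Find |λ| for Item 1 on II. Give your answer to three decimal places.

0.321

Under orthogonal rotation h² = Σλ², so λ_II² = h² − (0.4282) = 0.531 − 0.4282 = 0.1028.
|λ| = √0.1028 = 0.3206.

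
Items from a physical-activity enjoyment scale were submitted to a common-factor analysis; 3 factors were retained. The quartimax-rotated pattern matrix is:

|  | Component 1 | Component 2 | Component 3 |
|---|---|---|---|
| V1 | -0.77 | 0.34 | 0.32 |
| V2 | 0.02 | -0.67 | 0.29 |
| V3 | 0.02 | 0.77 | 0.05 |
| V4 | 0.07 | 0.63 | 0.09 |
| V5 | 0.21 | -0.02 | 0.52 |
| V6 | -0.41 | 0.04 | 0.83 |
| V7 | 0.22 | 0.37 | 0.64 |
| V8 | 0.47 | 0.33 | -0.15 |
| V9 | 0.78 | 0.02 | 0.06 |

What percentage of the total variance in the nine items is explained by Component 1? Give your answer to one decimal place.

18.8%

SS loadings for Component 1 = (-0.77)² + 0.02² + 0.02² + 0.07² + 0.21² + (-0.41)² + 0.22² + 0.47² + 0.78² = 1.6885
With 9 standardized items, total variance = 9. Proportion = 1.6885/9 = 0.1876 → 18.76%.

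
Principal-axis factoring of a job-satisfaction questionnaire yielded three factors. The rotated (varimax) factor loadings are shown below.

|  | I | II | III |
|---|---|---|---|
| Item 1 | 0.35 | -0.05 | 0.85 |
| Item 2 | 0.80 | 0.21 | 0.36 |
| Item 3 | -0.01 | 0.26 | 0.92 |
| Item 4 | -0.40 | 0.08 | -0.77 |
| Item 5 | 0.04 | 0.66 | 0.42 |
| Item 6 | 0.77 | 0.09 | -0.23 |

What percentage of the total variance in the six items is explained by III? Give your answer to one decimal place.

SS loadings for III = 0.85² + 0.36² + 0.92² + (-0.77)² + 0.42² + (-0.23)² = 2.5207
With 6 standardized items, total variance = 6. Proportion = 2.5207/6 = 0.4201 → 42.01%.

42.0%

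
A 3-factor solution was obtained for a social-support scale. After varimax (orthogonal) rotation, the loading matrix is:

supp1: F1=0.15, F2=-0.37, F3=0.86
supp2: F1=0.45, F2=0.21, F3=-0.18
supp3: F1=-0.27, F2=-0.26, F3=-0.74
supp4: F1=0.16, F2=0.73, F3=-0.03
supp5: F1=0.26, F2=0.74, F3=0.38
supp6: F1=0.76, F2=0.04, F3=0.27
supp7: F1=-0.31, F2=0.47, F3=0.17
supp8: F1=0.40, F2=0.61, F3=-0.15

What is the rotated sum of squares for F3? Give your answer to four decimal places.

SS loadings for F3 = 0.86² + (-0.18)² + (-0.74)² + (-0.03)² + 0.38² + 0.27² + 0.17² + (-0.15)² = 0.7396 + 0.0324 + 0.5476 + 0.0009 + 0.1444 + 0.0729 + 0.0289 + 0.0225 = 1.5892

1.5892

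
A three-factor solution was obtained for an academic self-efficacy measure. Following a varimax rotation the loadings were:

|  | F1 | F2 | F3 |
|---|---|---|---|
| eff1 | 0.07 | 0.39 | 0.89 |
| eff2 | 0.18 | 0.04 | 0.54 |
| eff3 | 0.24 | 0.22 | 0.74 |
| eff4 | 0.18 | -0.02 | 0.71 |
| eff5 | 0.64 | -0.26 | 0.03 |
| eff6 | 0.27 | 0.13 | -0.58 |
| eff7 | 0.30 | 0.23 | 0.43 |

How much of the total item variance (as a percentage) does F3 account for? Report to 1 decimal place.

38.0%

SS loadings for F3 = 0.89² + 0.54² + 0.74² + 0.71² + 0.03² + (-0.58)² + 0.43² = 2.6576
With 7 standardized items, total variance = 7. Proportion = 2.6576/7 = 0.3797 → 37.97%.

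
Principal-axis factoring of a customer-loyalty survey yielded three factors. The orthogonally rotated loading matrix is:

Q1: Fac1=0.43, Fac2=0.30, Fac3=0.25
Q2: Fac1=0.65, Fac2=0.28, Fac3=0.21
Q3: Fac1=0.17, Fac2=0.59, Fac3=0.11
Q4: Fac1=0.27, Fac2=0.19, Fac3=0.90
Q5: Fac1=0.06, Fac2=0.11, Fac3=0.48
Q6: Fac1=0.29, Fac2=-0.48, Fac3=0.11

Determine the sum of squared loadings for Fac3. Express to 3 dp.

SS loadings for Fac3 = 0.25² + 0.21² + 0.11² + 0.90² + 0.48² + 0.11² = 0.0625 + 0.0441 + 0.0121 + 0.8100 + 0.2304 + 0.0121 = 1.1712

1.171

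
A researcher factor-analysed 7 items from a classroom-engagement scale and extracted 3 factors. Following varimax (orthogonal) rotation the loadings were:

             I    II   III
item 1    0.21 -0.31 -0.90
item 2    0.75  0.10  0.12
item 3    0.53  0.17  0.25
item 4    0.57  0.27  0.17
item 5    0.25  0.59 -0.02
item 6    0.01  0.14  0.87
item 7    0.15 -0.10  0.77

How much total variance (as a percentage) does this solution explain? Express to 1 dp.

59.3%

SS loadings by factor: 1.2975, 0.5856, 2.2660; total = 4.1491.
Total variance with 7 standardized items is 7, so the solution explains 4.1491/7 = 0.5927 = 59.27%.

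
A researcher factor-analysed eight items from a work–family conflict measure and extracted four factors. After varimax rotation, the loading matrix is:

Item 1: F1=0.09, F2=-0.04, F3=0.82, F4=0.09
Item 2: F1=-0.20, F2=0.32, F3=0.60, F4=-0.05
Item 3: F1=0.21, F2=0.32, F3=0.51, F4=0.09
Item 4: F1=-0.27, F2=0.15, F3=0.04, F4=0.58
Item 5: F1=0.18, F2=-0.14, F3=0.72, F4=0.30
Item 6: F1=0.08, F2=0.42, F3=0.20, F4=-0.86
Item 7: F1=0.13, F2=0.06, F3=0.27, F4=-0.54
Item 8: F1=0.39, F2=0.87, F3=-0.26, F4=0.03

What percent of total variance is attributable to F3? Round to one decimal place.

SS loadings for F3 = 0.82² + 0.60² + 0.51² + 0.04² + 0.72² + 0.20² + 0.27² + (-0.26)² = 1.9930
With 8 standardized items, total variance = 8. Proportion = 1.9930/8 = 0.2491 → 24.91%.

24.9%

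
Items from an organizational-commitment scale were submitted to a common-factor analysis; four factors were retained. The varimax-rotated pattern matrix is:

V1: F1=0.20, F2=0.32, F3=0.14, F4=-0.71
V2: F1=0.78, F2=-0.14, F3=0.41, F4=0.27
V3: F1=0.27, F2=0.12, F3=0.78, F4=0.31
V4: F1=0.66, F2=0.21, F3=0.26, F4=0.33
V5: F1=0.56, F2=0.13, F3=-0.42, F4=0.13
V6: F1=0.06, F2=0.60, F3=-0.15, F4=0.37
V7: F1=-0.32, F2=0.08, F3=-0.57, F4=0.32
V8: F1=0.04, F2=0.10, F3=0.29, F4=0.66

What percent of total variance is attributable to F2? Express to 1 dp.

7.2%

SS loadings for F2 = 0.32² + (-0.14)² + 0.12² + 0.21² + 0.13² + 0.60² + 0.08² + 0.10² = 0.5738
With 8 standardized items, total variance = 8. Proportion = 0.5738/8 = 0.0717 → 7.17%.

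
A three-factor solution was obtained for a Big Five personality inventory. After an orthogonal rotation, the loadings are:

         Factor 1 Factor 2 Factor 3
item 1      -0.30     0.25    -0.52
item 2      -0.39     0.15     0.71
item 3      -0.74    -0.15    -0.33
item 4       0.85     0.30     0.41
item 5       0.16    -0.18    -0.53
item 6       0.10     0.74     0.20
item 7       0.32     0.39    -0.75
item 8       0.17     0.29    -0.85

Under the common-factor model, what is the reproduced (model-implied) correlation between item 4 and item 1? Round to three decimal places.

r̂ = Σ λ_i·λ_j across factors = (0.85)(-0.30) + (0.30)(0.25) + (0.41)(-0.52)
  = -0.2550 +0.0750 -0.2132 = -0.3932

-0.393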